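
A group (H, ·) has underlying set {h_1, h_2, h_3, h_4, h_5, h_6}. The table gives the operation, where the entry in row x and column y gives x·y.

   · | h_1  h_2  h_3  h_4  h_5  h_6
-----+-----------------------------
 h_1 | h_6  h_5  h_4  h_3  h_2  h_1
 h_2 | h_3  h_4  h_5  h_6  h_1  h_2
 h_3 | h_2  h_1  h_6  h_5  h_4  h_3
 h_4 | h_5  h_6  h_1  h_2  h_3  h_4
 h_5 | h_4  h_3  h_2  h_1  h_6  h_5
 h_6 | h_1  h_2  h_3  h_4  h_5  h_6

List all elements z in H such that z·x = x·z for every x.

{h_6}

An element z is central iff its row equals its column in the table.
For h_5: h_5·h_2 = h_3 ≠ h_1 = h_2·h_5, so h_5 ∉ Z.
Checking each element this way leaves Z(H) = {h_6}.
(Structurally, H here is isomorphic to the symmetric group S_3.)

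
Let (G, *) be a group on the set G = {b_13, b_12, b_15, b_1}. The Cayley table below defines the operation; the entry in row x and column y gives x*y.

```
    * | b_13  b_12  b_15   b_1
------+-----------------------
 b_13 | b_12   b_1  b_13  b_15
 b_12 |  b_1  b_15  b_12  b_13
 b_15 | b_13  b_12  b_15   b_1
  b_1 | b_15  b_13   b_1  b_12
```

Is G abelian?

Yes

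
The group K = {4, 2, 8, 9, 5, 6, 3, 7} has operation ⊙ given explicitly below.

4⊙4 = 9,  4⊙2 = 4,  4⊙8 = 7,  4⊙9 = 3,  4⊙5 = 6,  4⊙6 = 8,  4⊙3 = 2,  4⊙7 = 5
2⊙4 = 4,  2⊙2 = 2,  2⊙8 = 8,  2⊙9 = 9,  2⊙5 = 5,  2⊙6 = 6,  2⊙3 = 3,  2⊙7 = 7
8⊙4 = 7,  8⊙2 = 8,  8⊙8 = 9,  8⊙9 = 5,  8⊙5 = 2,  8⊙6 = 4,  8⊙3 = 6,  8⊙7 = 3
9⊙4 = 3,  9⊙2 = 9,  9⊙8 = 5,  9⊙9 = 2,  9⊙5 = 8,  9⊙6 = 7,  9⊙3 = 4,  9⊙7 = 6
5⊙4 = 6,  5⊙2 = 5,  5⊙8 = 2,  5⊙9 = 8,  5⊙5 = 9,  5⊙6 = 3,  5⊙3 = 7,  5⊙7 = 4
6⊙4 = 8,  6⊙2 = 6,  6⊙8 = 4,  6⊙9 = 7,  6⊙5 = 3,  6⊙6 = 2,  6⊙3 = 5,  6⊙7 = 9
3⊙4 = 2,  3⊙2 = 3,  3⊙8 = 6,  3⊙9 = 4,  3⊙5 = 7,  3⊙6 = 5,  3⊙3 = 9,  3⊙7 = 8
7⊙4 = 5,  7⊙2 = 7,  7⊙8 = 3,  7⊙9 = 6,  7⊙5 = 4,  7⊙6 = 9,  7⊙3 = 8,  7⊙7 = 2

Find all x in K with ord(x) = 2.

Identity is 2. Compute the order of each non-identity element by repeated multiplication:
  4: 4 → 9 → 3 → 2  (order 4)
  8: 8 → 9 → 5 → 2  (order 4)
  9: 9 → 2  (order 2)
  5: 5 → 9 → 8 → 2  (order 4)
  6: 6 → 2  (order 2)
  3: 3 → 9 → 4 → 2  (order 4)
  7: 7 → 2  (order 2)
Elements of order 2: {6, 7, 9}.

{6, 7, 9}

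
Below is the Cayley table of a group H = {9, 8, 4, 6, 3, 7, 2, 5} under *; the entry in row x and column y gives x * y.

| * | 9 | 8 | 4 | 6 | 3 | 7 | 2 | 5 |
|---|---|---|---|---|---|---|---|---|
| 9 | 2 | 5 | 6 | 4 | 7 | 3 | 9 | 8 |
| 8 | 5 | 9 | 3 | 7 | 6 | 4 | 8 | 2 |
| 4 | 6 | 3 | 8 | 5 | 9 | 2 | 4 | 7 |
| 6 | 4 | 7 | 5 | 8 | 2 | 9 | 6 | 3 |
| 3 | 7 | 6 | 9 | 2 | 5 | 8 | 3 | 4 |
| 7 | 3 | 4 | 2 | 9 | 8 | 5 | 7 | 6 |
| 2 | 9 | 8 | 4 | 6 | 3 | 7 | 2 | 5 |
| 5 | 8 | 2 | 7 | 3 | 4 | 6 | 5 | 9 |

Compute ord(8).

The identity element is 2 (its row matches the header).
8^1 = 8
8^2 = 8 * 8 = 9
8^3 = 9 * 8 = 5
8^4 = 5 * 8 = 2
The first power of 8 equal to the identity is 8^4, so ord(8) = 4.

4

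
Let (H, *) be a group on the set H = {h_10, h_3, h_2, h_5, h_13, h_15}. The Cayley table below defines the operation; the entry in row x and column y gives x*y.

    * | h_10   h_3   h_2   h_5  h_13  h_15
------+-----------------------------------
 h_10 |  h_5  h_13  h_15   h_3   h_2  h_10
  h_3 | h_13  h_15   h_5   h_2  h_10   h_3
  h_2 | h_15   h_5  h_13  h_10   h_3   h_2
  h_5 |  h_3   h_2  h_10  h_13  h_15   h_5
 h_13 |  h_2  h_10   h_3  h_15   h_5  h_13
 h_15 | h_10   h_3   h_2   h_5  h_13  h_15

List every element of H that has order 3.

{h_13, h_5}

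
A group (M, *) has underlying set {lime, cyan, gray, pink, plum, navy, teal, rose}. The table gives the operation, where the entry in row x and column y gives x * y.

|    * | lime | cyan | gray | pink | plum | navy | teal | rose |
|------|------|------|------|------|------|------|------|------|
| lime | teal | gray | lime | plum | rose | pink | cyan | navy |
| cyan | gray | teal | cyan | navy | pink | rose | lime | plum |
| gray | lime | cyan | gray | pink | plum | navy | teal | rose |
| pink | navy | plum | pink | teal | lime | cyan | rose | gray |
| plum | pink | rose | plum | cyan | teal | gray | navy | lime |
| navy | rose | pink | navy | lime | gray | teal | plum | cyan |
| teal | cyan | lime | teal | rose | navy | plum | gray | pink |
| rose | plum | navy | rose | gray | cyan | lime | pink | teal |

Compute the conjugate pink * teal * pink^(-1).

teal

The identity is gray. In row pink, the entry gray sits in column rose, so pink^(-1) = rose.
pink * teal = rose
rose * rose = teal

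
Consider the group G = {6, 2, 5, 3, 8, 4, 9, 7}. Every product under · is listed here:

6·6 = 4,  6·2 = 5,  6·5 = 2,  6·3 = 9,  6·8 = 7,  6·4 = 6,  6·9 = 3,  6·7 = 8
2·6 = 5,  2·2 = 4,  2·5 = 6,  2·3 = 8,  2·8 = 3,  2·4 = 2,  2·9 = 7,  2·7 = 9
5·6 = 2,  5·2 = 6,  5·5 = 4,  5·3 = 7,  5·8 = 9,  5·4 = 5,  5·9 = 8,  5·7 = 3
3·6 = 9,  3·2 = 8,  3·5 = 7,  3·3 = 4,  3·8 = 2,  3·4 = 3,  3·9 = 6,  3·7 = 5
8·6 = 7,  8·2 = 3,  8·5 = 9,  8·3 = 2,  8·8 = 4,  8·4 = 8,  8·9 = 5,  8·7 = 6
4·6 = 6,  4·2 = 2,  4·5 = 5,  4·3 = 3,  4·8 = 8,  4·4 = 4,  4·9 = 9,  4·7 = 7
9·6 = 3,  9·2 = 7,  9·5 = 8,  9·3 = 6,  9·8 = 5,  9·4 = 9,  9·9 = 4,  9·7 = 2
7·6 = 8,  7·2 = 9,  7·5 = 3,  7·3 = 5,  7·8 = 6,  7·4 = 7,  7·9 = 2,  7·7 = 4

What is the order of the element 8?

2

The identity element is 4 (its row matches the header).
8^1 = 8
8^2 = 8·8 = 4
The first power of 8 equal to the identity is 8^2, so ord(8) = 2.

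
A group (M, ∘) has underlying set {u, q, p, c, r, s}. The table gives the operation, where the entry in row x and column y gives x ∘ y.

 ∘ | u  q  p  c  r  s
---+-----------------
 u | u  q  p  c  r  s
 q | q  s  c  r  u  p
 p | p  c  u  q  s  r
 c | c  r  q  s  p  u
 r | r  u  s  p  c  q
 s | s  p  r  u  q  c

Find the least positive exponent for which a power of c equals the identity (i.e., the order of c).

3

The identity element is u (its row matches the header).
c^1 = c
c^2 = c ∘ c = s
c^3 = s ∘ c = u
The first power of c equal to the identity is c^3, so ord(c) = 3.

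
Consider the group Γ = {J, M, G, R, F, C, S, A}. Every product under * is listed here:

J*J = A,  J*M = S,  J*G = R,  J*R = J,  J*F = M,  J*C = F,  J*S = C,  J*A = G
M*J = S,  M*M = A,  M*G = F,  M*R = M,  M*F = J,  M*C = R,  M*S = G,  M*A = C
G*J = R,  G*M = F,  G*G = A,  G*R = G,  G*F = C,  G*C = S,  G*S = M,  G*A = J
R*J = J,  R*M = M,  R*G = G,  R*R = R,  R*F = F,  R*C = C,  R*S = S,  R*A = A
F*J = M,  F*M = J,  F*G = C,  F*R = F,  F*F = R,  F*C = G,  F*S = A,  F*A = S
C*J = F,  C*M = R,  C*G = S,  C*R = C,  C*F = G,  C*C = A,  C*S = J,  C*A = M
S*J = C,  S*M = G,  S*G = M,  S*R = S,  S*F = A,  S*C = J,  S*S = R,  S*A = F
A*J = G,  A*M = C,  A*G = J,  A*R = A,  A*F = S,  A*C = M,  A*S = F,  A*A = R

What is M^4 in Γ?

M^1 = M
M^2 = M * M = A
M^3 = A * M = C
M^4 = C * M = R

R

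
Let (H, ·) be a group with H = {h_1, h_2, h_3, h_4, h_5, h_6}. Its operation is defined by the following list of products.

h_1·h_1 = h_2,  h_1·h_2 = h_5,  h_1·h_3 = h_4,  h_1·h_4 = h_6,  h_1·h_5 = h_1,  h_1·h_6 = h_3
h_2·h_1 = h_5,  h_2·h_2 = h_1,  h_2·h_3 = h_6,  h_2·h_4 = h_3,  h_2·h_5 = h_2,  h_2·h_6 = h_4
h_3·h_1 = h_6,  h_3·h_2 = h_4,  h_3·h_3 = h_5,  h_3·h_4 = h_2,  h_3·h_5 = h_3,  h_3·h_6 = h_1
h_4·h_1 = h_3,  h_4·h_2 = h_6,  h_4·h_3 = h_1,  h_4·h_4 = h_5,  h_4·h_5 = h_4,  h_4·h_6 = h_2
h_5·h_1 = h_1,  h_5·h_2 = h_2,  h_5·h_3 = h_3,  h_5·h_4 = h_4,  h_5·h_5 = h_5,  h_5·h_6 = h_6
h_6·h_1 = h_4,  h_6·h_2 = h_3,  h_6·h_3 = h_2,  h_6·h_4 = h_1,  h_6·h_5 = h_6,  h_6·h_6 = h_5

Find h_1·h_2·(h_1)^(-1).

The identity is h_5. In row h_1, the entry h_5 sits in column h_2, so h_1^(-1) = h_2.
h_1·h_2 = h_5
h_5·h_2 = h_2
(Structurally, H here is isomorphic to the symmetric group S_3.)

h_2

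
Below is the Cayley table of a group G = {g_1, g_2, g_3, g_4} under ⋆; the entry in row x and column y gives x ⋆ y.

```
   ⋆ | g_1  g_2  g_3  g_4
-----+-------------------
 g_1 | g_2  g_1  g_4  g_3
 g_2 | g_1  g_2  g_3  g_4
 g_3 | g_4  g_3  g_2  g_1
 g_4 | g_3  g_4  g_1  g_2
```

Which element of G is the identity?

g_2

The identity e satisfies e ⋆ x = x for all x, so its row in the table reproduces the column headers.
Row g_2 reads: g_1, g_2, g_3, g_4 — exactly the header order. So g_2 is the identity.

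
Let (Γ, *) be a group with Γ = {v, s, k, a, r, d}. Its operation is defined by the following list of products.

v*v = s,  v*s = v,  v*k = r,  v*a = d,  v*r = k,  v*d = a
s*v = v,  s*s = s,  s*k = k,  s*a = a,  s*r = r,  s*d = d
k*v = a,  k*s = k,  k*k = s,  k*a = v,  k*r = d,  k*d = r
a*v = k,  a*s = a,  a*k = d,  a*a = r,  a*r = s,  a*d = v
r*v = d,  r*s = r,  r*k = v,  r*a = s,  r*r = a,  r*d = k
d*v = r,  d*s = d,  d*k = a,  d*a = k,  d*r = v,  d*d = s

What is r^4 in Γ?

r^1 = r
r^2 = r * r = a
r^3 = a * r = s
r^4 = s * r = r

r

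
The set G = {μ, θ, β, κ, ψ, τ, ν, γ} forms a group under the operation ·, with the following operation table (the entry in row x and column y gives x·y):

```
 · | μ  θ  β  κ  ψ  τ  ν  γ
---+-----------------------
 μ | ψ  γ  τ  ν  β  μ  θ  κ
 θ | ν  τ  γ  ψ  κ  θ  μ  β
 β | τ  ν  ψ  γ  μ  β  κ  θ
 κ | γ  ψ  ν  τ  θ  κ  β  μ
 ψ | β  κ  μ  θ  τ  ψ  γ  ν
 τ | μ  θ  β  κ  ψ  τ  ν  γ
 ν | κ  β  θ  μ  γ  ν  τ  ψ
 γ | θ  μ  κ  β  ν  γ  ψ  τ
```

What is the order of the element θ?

2

The identity element is τ (its row matches the header).
θ^1 = θ
θ^2 = θ·θ = τ
The first power of θ equal to the identity is θ^2, so ord(θ) = 2.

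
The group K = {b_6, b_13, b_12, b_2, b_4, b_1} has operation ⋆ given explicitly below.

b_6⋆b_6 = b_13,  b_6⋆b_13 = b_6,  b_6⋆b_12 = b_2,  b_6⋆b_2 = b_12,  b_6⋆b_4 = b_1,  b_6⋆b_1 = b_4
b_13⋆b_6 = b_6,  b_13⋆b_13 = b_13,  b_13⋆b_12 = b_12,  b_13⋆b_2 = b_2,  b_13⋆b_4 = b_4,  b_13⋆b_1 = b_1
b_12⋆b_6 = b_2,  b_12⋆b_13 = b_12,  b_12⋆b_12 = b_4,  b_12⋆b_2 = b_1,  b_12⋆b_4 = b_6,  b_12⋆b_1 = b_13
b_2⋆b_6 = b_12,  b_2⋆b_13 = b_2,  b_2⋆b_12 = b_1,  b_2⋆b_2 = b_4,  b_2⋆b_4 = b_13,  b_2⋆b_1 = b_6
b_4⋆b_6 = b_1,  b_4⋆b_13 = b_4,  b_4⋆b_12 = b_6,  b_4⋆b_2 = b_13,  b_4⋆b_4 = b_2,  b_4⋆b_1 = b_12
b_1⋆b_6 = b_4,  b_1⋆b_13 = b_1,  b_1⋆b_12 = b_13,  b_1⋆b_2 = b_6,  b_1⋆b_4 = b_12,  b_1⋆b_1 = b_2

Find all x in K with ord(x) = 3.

Identity is b_13. Compute the order of each non-identity element by repeated multiplication:
  b_6: b_6 → b_13  (order 2)
  b_12: b_12 → b_4 → b_6 → b_2 → b_1 → b_13  (order 6)
  b_2: b_2 → b_4 → b_13  (order 3)
  b_4: b_4 → b_2 → b_13  (order 3)
  b_1: b_1 → b_2 → b_6 → b_4 → b_12 → b_13  (order 6)
Elements of order 3: {b_2, b_4}.
(Structurally, K here is isomorphic to the cyclic group Z_6.)

{b_2, b_4}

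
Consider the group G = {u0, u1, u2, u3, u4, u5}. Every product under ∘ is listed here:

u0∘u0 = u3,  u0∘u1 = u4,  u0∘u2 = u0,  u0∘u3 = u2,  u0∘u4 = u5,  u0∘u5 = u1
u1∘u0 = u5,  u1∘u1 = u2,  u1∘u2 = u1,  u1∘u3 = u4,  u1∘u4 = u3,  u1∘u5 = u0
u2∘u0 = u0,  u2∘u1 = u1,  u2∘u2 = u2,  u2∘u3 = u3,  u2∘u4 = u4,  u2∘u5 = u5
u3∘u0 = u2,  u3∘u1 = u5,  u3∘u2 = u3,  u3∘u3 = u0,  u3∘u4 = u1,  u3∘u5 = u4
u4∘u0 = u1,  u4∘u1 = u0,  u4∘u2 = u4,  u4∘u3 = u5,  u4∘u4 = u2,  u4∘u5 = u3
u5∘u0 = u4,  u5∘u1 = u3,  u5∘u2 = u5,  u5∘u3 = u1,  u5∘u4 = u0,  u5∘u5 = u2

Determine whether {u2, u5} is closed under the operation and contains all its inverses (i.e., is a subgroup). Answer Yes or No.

Yes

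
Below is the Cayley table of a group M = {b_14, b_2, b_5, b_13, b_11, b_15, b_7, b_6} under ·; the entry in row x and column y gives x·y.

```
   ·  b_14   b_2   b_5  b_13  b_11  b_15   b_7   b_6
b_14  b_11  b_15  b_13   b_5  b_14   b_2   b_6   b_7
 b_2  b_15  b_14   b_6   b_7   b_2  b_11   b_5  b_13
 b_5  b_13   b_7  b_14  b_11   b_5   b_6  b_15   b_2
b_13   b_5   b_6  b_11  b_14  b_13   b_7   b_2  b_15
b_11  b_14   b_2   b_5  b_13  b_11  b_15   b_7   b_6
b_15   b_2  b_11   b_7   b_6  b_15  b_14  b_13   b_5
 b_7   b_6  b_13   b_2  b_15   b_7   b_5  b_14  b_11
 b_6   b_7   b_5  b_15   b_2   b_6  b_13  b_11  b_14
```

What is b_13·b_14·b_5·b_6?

b_7

b_13·b_14 = b_5
b_5·b_5 = b_14
b_14·b_6 = b_7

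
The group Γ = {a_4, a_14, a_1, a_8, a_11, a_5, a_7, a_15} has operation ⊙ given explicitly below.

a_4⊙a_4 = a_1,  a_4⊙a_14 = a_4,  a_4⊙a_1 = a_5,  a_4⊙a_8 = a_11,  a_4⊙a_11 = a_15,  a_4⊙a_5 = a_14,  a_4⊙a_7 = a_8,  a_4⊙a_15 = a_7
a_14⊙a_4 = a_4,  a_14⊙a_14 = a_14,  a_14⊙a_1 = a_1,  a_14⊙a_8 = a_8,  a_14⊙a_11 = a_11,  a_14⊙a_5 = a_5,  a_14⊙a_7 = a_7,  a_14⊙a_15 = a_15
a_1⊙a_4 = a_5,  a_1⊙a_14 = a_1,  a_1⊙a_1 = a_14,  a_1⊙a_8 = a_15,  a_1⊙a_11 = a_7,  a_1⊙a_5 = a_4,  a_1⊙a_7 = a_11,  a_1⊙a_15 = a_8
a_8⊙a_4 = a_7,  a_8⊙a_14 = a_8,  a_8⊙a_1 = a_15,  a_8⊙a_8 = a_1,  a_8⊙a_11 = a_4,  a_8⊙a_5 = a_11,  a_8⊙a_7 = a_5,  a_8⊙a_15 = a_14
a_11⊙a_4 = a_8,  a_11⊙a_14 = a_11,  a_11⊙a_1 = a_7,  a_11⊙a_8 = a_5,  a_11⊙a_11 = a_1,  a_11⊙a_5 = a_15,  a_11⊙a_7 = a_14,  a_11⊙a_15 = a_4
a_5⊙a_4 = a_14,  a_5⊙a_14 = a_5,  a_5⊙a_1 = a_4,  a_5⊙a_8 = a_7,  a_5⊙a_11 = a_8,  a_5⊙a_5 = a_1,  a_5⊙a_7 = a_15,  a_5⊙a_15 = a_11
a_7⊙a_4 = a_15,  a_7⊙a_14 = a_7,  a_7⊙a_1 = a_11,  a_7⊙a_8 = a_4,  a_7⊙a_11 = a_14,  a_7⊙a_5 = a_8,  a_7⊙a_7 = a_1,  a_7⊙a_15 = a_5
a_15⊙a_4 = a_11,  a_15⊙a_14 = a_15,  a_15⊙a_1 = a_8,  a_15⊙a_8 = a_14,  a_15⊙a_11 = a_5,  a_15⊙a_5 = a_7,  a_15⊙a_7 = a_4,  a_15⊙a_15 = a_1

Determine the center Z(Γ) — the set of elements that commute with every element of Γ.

{a_1, a_14}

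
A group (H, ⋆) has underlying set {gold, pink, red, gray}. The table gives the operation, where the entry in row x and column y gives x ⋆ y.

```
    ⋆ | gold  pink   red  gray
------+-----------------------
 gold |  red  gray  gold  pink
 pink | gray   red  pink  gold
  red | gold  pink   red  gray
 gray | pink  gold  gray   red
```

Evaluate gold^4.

gold^1 = gold
gold^2 = gold ⋆ gold = red
gold^3 = red ⋆ gold = gold
gold^4 = gold ⋆ gold = red

red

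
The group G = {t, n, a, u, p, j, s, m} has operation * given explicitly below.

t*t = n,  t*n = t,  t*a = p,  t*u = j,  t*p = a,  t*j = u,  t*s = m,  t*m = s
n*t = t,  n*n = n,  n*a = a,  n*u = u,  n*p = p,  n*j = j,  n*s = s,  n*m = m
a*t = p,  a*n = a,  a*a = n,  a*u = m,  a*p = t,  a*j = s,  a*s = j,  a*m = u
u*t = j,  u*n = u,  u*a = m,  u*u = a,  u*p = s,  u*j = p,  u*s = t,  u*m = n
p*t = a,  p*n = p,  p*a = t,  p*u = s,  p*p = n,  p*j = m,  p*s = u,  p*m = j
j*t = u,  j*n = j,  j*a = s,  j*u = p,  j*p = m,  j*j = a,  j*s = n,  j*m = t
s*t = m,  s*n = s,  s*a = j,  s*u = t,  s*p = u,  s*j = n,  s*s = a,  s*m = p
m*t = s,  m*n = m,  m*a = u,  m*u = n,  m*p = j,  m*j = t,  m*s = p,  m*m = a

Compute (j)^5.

j

j^1 = j
j^2 = j * j = a
j^3 = a * j = s
j^4 = s * j = n
j^5 = n * j = j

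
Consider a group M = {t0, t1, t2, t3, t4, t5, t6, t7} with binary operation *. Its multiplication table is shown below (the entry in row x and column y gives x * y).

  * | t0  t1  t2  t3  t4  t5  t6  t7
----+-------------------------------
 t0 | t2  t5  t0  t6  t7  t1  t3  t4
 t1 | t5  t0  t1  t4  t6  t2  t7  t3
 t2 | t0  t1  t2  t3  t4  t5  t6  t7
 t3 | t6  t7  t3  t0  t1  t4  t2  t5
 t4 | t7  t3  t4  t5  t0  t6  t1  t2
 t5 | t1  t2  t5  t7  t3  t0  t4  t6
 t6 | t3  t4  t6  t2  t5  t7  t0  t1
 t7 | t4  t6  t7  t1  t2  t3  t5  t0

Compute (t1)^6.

t1^1 = t1
t1^2 = t1 * t1 = t0
t1^3 = t0 * t1 = t5
t1^4 = t5 * t1 = t2
t1^5 = t2 * t1 = t1
t1^6 = t1 * t1 = t0

t0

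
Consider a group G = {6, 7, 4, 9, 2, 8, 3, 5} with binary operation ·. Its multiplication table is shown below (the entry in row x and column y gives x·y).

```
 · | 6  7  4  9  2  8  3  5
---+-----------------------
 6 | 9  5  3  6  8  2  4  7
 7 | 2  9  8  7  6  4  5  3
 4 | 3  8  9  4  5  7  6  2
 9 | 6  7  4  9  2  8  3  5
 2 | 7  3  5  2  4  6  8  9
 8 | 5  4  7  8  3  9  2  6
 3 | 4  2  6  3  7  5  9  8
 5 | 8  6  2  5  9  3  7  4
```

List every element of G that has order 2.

{3, 4, 6, 7, 8}

Identity is 9. Compute the order of each non-identity element by repeated multiplication:
  6: 6 → 9  (order 2)
  7: 7 → 9  (order 2)
  4: 4 → 9  (order 2)
  2: 2 → 4 → 5 → 9  (order 4)
  8: 8 → 9  (order 2)
  3: 3 → 9  (order 2)
  5: 5 → 4 → 2 → 9  (order 4)
Elements of order 2: {3, 4, 6, 7, 8}.
(Structurally, G here is isomorphic to the dihedral group D_4.)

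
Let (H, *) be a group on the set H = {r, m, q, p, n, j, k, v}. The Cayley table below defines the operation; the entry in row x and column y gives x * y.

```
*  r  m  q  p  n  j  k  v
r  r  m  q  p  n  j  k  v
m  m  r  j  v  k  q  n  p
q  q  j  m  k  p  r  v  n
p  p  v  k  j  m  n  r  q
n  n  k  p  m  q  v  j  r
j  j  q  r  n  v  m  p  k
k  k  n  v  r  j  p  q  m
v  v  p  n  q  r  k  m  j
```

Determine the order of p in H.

The identity element is r (its row matches the header).
p^1 = p
p^2 = p * p = j
p^3 = j * p = n
p^4 = n * p = m
p^5 = m * p = v
p^6 = v * p = q
p^7 = q * p = k
p^8 = k * p = r
The first power of p equal to the identity is p^8, so ord(p) = 8.

8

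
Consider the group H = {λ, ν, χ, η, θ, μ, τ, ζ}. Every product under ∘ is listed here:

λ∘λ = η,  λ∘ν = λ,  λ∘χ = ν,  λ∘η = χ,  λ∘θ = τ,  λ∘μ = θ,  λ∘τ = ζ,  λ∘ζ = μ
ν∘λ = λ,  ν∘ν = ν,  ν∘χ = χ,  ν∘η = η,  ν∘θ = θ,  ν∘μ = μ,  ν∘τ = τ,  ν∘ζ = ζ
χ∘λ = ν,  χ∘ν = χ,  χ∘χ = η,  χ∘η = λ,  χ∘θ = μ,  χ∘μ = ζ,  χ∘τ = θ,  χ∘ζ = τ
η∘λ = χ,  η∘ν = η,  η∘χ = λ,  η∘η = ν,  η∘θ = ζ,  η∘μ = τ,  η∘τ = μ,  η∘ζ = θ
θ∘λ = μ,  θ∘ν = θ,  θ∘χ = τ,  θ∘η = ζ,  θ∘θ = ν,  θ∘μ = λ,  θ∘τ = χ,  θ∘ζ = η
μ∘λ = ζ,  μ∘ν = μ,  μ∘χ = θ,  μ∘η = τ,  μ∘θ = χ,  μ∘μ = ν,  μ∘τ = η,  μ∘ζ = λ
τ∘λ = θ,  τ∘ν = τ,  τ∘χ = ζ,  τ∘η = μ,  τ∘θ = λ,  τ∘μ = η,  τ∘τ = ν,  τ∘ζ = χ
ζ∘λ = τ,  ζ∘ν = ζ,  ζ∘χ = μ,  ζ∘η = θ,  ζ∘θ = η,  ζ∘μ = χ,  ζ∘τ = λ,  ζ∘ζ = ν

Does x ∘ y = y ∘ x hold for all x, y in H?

No

λ ∘ ζ = μ but ζ ∘ λ = τ.
Since λ and ζ do not commute, H is not abelian.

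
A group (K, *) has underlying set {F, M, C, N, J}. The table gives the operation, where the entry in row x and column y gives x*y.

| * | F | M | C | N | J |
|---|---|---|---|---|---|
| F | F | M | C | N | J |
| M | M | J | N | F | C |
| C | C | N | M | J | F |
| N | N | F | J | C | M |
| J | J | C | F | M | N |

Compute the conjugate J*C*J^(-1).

C

The identity is F. In row J, the entry F sits in column C, so J^(-1) = C.
J*C = F
F*C = C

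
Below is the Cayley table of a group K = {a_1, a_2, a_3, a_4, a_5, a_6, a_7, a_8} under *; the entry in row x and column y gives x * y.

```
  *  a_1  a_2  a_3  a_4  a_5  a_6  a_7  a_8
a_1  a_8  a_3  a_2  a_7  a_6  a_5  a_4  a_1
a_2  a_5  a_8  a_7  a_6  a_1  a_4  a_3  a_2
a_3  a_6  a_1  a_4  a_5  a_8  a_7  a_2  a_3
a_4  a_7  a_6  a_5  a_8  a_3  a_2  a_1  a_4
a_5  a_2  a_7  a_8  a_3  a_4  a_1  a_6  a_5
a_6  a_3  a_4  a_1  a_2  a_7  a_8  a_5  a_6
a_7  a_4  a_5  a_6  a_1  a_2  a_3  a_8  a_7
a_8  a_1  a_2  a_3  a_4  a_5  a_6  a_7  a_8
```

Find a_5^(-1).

a_3

First locate the identity: row a_8 matches the header, so a_8 is the identity.
Scan row a_5 for a_8: a_5 * a_3 = a_8. Hence a_5^(-1) = a_3.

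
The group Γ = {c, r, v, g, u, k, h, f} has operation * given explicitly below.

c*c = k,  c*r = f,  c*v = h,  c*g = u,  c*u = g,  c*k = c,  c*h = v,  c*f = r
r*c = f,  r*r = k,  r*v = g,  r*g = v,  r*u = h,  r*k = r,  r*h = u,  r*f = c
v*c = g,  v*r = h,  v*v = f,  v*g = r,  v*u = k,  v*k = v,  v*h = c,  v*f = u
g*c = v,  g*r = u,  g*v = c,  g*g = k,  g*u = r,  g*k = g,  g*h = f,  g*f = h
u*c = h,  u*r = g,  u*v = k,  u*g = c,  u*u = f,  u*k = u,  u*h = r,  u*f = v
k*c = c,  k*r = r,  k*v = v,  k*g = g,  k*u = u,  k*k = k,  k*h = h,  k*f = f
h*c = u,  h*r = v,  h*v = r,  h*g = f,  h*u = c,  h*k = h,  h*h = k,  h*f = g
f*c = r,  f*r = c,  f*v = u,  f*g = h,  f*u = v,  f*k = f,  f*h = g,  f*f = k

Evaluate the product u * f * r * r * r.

h

u * f = v
v * r = h
h * r = v
v * r = h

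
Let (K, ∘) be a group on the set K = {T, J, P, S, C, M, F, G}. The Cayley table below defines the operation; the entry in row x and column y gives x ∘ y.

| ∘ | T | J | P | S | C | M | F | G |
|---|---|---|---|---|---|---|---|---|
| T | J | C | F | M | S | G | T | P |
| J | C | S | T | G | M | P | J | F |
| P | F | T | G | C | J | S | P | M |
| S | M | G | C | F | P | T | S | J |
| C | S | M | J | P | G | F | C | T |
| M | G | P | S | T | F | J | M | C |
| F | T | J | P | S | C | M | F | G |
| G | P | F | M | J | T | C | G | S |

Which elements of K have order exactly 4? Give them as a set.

Identity is F. Compute the order of each non-identity element by repeated multiplication:
  T: T → J → C → S → M → G → P → F  (order 8)
  J: J → S → G → F  (order 4)
  P: P → G → M → S → C → J → T → F  (order 8)
  S: S → F  (order 2)
  C: C → G → T → S → P → J → M → F  (order 8)
  M: M → J → P → S → T → G → C → F  (order 8)
  G: G → S → J → F  (order 4)
Elements of order 4: {G, J}.

{G, J}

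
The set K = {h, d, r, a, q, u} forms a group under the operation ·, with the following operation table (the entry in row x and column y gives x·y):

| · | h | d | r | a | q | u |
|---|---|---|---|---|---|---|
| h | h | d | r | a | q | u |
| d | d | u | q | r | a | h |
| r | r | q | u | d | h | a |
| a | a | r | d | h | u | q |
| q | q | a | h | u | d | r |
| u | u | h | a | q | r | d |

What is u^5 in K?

u^1 = u
u^2 = u·u = d
u^3 = d·u = h
u^4 = h·u = u
u^5 = u·u = d
(Structurally, K here is isomorphic to the cyclic group Z_6.)

d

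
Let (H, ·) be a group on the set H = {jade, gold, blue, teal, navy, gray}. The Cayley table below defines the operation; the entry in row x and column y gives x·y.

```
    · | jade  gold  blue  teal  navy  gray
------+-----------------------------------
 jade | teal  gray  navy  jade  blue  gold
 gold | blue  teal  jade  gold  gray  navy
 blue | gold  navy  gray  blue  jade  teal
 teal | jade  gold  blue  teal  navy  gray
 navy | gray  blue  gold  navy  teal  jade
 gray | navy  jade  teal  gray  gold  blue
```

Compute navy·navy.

teal

Read row navy, column navy: navy·navy = teal.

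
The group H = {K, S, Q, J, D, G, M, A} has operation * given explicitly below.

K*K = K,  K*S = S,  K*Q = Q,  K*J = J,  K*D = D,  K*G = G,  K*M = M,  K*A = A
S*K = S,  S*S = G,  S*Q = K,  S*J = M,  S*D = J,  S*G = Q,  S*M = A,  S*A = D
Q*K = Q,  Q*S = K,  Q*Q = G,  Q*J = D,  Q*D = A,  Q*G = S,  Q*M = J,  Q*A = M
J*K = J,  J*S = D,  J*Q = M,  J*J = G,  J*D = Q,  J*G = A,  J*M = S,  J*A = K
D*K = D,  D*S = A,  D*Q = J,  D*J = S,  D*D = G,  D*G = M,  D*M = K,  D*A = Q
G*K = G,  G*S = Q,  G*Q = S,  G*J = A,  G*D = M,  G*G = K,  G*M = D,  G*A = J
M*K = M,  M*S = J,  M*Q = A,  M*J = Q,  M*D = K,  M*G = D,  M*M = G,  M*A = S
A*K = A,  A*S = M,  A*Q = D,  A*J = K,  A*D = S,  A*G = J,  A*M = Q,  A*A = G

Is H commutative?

No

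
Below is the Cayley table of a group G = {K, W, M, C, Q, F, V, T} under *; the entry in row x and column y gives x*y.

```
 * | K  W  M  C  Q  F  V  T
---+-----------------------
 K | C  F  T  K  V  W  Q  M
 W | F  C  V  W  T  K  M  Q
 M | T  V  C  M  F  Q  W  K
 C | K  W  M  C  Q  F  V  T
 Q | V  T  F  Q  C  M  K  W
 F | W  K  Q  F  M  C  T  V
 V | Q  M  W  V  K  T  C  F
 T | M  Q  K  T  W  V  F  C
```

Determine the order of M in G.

2

The identity element is C (its row matches the header).
M^1 = M
M^2 = M*M = C
The first power of M equal to the identity is M^2, so ord(M) = 2.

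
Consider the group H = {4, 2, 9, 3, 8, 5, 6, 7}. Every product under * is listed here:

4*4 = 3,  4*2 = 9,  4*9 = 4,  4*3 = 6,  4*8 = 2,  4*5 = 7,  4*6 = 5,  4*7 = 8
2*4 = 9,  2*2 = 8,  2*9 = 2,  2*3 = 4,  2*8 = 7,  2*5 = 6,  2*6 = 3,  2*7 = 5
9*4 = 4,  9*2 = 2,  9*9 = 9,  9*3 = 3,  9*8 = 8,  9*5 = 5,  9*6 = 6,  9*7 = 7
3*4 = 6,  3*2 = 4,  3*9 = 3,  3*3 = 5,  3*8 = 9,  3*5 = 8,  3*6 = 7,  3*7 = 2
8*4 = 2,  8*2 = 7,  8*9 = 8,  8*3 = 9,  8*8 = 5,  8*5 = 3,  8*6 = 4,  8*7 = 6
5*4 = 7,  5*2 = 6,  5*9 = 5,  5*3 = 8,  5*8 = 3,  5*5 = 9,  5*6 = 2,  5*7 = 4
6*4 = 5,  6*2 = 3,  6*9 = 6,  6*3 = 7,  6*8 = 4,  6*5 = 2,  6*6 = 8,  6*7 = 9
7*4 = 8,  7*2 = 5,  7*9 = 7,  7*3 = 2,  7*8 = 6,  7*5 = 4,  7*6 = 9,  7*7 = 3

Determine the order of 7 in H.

The identity element is 9 (its row matches the header).
7^1 = 7
7^2 = 7 * 7 = 3
7^3 = 3 * 7 = 2
7^4 = 2 * 7 = 5
7^5 = 5 * 7 = 4
7^6 = 4 * 7 = 8
7^7 = 8 * 7 = 6
7^8 = 6 * 7 = 9
The first power of 7 equal to the identity is 7^8, so ord(7) = 8.

8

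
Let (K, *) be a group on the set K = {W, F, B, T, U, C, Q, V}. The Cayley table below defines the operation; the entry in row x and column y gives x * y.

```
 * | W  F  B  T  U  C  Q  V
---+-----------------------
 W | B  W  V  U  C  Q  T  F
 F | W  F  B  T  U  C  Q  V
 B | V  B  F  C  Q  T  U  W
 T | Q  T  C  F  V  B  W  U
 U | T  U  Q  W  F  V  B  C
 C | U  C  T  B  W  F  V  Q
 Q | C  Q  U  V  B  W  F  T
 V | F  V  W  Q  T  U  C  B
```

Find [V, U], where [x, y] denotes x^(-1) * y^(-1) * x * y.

B

Identity is F; from the table V^(-1) = W and U^(-1) = U.
W * U = C
C * V = Q
Q * U = B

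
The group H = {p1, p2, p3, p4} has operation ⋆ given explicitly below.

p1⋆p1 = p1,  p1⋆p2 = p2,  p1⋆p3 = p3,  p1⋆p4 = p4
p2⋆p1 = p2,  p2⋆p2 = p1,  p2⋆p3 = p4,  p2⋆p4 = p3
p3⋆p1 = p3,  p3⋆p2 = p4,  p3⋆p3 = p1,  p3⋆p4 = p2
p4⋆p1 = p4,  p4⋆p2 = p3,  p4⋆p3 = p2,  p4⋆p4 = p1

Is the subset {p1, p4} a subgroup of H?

{p1, p4} contains the identity p1.
Checking products: every product of two elements of {p1, p4} (read from the table) lies in {p1, p4}, so the set is closed.
In a finite group, a nonempty closed subset is a subgroup. So {p1, p4} ≤ H.

Yes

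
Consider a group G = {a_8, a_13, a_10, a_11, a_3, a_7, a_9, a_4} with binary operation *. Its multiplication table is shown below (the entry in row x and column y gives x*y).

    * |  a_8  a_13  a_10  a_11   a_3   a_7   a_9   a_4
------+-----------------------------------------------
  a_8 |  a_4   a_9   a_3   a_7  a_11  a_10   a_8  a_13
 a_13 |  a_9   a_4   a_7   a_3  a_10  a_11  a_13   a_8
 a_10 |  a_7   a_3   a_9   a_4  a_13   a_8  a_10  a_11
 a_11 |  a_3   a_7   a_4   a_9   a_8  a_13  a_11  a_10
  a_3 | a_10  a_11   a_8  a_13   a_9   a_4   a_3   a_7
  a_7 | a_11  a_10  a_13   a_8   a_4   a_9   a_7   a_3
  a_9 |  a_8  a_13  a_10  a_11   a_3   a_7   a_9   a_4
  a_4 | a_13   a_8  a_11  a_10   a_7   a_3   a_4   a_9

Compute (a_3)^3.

a_3^1 = a_3
a_3^2 = a_3*a_3 = a_9
a_3^3 = a_9*a_3 = a_3

a_3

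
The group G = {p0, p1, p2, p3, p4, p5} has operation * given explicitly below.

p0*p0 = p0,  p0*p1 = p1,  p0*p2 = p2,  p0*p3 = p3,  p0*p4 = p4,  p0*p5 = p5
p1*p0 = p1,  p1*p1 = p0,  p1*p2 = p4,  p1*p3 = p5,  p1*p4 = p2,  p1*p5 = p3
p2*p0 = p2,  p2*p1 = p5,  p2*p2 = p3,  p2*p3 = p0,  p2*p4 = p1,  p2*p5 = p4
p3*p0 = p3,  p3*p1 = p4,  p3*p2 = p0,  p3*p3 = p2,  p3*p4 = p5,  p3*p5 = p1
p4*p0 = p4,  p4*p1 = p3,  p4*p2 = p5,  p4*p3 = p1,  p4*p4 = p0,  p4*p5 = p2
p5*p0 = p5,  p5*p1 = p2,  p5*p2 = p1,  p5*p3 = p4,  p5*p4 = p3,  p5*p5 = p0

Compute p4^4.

p4^1 = p4
p4^2 = p4*p4 = p0
p4^3 = p0*p4 = p4
p4^4 = p4*p4 = p0
(Structurally, G here is isomorphic to the symmetric group S_3.)

p0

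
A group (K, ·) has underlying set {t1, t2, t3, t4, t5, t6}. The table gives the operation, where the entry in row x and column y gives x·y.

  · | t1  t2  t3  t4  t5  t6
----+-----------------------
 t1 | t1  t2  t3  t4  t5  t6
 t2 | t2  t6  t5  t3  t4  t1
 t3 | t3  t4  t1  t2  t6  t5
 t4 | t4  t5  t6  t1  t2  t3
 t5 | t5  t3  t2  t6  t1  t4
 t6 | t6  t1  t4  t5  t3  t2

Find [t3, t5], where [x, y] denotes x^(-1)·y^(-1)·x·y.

t2

Identity is t1; from the table t3^(-1) = t3 and t5^(-1) = t5.
t3·t5 = t6
t6·t3 = t4
t4·t5 = t2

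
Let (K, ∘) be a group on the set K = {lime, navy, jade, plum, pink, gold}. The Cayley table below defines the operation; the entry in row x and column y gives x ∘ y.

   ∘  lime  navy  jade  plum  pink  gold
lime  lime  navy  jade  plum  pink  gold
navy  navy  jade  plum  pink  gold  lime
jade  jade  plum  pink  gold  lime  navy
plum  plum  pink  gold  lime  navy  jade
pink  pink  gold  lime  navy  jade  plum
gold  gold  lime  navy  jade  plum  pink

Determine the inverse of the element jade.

First locate the identity: row lime matches the header, so lime is the identity.
Scan row jade for lime: jade ∘ pink = lime. Hence jade^(-1) = pink.

pink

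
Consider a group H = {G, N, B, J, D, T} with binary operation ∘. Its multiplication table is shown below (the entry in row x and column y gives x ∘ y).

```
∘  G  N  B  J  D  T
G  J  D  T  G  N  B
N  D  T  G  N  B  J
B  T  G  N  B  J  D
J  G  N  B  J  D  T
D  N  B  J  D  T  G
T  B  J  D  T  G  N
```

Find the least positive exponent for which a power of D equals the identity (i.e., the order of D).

The identity element is J (its row matches the header).
D^1 = D
D^2 = D ∘ D = T
D^3 = T ∘ D = G
D^4 = G ∘ D = N
D^5 = N ∘ D = B
D^6 = B ∘ D = J
The first power of D equal to the identity is D^6, so ord(D) = 6.

6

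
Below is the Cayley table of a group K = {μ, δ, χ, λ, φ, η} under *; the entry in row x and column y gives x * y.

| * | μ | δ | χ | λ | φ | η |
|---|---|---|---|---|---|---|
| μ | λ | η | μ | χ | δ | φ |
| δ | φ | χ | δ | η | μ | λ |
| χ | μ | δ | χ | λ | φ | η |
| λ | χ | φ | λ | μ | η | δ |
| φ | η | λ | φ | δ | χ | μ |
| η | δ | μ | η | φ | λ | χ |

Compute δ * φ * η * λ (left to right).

δ

δ * φ = μ
μ * η = φ
φ * λ = δ
(Structurally, K here is isomorphic to the symmetric group S_3.)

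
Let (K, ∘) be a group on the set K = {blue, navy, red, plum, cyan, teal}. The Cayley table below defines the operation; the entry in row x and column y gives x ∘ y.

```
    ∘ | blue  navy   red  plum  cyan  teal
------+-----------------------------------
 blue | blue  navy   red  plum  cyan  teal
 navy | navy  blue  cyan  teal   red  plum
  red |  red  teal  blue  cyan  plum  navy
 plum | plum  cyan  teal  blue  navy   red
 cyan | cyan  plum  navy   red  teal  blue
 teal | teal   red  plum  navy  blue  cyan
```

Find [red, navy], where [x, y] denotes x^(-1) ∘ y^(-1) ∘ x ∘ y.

cyan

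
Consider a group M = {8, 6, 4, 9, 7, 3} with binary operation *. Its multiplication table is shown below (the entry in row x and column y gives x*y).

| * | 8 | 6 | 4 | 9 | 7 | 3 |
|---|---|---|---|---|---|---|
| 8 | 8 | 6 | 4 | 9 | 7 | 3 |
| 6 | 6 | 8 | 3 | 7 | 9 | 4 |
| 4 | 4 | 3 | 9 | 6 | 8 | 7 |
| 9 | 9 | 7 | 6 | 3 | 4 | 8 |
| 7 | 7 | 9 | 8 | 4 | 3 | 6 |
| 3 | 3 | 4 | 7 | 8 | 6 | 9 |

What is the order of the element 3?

3

The identity element is 8 (its row matches the header).
3^1 = 3
3^2 = 3*3 = 9
3^3 = 9*3 = 8
The first power of 3 equal to the identity is 3^3, so ord(3) = 3.
(Structurally, M here is isomorphic to the cyclic group Z_6.)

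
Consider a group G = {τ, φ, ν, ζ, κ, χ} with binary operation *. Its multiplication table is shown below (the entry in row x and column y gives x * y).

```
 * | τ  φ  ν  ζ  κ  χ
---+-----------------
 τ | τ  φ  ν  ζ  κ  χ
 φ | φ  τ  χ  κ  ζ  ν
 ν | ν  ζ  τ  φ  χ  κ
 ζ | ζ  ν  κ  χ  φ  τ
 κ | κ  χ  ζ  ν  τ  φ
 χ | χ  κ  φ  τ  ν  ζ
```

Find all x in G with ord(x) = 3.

Identity is τ. Compute the order of each non-identity element by repeated multiplication:
  φ: φ → τ  (order 2)
  ν: ν → τ  (order 2)
  ζ: ζ → χ → τ  (order 3)
  κ: κ → τ  (order 2)
  χ: χ → ζ → τ  (order 3)
Elements of order 3: {ζ, χ}.
(Structurally, G here is isomorphic to the symmetric group S_3.)

{ζ, χ}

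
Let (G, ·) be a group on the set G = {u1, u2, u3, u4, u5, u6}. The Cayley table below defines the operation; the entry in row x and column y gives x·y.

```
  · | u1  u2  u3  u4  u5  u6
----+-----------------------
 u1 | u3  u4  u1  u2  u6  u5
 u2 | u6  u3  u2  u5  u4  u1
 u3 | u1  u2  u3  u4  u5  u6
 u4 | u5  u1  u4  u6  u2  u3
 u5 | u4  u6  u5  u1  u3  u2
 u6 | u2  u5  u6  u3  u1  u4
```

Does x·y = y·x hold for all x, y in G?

No

u6·u1 = u2 but u1·u6 = u5.
Since u6 and u1 do not commute, G is not abelian.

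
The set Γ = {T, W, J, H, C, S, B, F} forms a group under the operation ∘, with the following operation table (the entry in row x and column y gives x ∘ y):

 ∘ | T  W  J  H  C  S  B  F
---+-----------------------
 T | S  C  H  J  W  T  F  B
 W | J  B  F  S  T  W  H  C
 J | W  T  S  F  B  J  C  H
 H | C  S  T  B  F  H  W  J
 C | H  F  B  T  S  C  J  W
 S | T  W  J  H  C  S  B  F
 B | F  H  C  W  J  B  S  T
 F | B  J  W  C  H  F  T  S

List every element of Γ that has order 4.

{H, W}

Identity is S. Compute the order of each non-identity element by repeated multiplication:
  T: T → S  (order 2)
  W: W → B → H → S  (order 4)
  J: J → S  (order 2)
  H: H → B → W → S  (order 4)
  C: C → S  (order 2)
  B: B → S  (order 2)
  F: F → S  (order 2)
Elements of order 4: {H, W}.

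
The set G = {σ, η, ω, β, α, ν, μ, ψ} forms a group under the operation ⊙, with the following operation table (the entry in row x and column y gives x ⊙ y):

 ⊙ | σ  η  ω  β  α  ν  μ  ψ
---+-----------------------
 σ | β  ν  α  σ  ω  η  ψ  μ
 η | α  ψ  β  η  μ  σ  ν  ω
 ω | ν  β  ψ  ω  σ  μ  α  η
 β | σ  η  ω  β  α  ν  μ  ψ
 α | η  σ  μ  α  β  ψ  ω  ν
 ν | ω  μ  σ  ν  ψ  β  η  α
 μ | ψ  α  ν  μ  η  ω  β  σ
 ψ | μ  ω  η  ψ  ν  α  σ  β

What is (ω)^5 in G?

ω

ω^1 = ω
ω^2 = ω ⊙ ω = ψ
ω^3 = ψ ⊙ ω = η
ω^4 = η ⊙ ω = β
ω^5 = β ⊙ ω = ω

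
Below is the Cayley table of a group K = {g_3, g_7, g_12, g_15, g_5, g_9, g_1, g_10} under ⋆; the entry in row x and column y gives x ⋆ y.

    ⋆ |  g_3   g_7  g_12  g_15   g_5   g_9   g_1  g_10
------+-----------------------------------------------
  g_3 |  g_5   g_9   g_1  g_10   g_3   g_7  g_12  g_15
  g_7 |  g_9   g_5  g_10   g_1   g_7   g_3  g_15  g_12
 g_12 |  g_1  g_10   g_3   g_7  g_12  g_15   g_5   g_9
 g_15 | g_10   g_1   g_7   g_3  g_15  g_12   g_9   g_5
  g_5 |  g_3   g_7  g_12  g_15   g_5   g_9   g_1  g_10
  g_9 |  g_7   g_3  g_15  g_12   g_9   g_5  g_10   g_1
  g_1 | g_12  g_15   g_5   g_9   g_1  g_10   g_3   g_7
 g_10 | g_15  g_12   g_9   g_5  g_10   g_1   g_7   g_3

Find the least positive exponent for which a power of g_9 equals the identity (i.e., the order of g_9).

The identity element is g_5 (its row matches the header).
g_9^1 = g_9
g_9^2 = g_9 ⋆ g_9 = g_5
The first power of g_9 equal to the identity is g_9^2, so ord(g_9) = 2.
(Structurally, K here is isomorphic to Z_2 x Z_4.)

2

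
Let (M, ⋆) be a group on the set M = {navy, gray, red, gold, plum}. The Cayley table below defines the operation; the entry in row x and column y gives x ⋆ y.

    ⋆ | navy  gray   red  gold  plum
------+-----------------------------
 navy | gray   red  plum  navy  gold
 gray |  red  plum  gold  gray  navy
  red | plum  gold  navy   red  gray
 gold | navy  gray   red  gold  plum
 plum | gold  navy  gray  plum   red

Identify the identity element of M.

gold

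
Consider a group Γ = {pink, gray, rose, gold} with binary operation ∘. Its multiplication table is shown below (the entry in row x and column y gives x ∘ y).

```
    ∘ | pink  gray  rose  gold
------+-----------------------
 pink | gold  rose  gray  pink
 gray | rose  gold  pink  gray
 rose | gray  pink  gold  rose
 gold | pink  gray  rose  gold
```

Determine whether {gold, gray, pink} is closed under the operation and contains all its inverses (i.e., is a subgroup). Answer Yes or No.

No

gray ∘ pink = rose, which is not in {gold, gray, pink}.
The subset is not closed under ∘, so it is not a subgroup.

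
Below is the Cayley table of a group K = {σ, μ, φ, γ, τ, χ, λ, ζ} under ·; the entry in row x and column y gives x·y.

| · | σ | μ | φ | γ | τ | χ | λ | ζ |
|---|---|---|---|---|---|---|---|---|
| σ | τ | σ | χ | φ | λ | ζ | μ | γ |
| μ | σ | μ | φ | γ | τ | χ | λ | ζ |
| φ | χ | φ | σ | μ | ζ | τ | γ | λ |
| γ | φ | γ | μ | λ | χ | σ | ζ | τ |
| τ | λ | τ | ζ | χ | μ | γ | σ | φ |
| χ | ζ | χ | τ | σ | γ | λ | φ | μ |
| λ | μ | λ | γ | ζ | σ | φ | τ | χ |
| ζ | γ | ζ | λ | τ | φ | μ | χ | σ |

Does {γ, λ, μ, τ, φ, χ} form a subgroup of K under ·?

φ·φ = σ, which is not in {γ, λ, μ, τ, φ, χ}.
The subset is not closed under ·, so it is not a subgroup.

No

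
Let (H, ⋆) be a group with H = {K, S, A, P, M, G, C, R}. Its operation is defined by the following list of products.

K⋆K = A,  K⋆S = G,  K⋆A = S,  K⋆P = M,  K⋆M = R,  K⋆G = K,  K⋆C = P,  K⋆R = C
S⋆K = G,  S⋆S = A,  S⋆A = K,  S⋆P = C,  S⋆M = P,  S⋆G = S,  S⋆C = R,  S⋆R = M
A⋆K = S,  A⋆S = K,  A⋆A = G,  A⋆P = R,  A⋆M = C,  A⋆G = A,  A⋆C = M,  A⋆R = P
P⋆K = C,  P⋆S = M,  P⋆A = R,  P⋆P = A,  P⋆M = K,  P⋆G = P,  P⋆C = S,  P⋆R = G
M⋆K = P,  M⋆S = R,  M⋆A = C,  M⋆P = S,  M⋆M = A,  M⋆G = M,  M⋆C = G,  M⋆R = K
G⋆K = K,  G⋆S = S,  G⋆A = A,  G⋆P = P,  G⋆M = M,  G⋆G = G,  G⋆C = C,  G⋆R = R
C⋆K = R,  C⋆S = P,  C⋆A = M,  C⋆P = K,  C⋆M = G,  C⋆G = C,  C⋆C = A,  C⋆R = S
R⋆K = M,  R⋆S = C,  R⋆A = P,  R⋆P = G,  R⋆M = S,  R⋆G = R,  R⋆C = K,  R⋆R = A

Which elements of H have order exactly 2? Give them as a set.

{A}

Identity is G. Compute the order of each non-identity element by repeated multiplication:
  K: K → A → S → G  (order 4)
  S: S → A → K → G  (order 4)
  A: A → G  (order 2)
  P: P → A → R → G  (order 4)
  M: M → A → C → G  (order 4)
  C: C → A → M → G  (order 4)
  R: R → A → P → G  (order 4)
Elements of order 2: {A}.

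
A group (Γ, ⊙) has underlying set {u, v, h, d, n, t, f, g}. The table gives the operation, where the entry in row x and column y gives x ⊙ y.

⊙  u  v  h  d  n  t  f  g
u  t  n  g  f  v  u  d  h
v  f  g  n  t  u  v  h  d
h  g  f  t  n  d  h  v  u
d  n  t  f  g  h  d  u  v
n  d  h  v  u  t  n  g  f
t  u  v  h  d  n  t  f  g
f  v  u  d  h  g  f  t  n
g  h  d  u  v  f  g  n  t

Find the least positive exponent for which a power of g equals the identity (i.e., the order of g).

2

The identity element is t (its row matches the header).
g^1 = g
g^2 = g ⊙ g = t
The first power of g equal to the identity is g^2, so ord(g) = 2.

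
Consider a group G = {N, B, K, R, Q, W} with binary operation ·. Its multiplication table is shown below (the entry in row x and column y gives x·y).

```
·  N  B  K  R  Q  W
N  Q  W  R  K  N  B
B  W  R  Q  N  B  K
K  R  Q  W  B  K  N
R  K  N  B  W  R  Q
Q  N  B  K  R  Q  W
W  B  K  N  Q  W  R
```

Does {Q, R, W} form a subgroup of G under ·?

{Q, R, W} contains the identity Q.
Checking products: every product of two elements of {Q, R, W} (read from the table) lies in {Q, R, W}, so the set is closed.
In a finite group, a nonempty closed subset is a subgroup. So {Q, R, W} ≤ G.
(Structurally, G here is isomorphic to the cyclic group Z_6.)

Yes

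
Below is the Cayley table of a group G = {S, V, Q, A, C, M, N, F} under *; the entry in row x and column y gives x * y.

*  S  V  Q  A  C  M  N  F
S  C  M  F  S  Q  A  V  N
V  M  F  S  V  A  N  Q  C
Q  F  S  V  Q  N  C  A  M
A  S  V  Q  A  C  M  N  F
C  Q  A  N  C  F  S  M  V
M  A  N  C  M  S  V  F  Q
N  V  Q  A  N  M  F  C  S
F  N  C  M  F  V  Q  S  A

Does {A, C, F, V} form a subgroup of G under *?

Yes

{A, C, F, V} contains the identity A.
Checking products: every product of two elements of {A, C, F, V} (read from the table) lies in {A, C, F, V}, so the set is closed.
In a finite group, a nonempty closed subset is a subgroup. So {A, C, F, V} ≤ G.
(Structurally, G here is isomorphic to the cyclic group Z_8.)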